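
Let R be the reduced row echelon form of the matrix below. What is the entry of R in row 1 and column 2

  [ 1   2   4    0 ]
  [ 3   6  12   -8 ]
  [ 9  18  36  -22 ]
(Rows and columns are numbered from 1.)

2

r2 := r2 − 3·r1
r3 := r3 − 9·r1
r2 := -1/8·r2
r3 := r3 + 22·r2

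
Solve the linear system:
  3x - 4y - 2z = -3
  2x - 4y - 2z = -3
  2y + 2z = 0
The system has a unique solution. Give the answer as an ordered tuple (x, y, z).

Form the augmented matrix and row-reduce:
  [ 3  -4  -2  |  -3 ]
  [ 2  -4  -2  |  -3 ]
  [ 0   2   2  |   0 ]
ρ1 := 1/3·ρ1
ρ2 := ρ2 − 2·ρ1
ρ2 := -3/4·ρ2
ρ3 := ρ3 − 2·ρ2
ρ2 := ρ2 − 1/2·ρ3
ρ1 := ρ1 + 2/3·ρ3
ρ1 := ρ1 + 4/3·ρ2
Reading off the last column: x = 0, y = 3/2, z = -3/2.

(0, 3/2, -3/2)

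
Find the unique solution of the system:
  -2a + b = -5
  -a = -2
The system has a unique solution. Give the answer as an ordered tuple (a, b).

Form the augmented matrix and row-reduce:
  [ -2  1  |  -5 ]
  [ -1  0  |  -2 ]
R1 → -1/2·R1
  [  1  -1/2  |  5/2 ]
  [ -1     0  |   -2 ]
R2 → R2 + R1
  [ 1  -1/2  |  5/2 ]
  [ 0  -1/2  |  1/2 ]
R2 → -2·R2
  [ 1  -1/2  |  5/2 ]
  [ 0     1  |   -1 ]
R1 → R1 + 1/2·R2
  [ 1  0  |   2 ]
  [ 0  1  |  -1 ]
Reading off the last column: a = 2, b = -1.

(2, -1)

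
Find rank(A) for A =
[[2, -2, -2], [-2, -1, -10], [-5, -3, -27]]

rank = 2

R1 := 1/2·R1
  [  1  -1   -1 ]
  [ -2  -1  -10 ]
  [ -5  -3  -27 ]
R2 := R2 + 2·R1
  [  1  -1   -1 ]
  [  0  -3  -12 ]
  [ -5  -3  -27 ]
R3 := R3 + 5·R1
  [ 1  -1   -1 ]
  [ 0  -3  -12 ]
  [ 0  -8  -32 ]
R2 := -1/3·R2
  [ 1  -1   -1 ]
  [ 0   1    4 ]
  [ 0  -8  -32 ]
R3 := R3 + 8·R2
  [ 1  -1  -1 ]
  [ 0   1   4 ]
  [ 0   0   0 ]
R1 := R1 + R2
  [ 1  0  3 ]
  [ 0  1  4 ]
  [ 0  0  0 ]
The reduced form has 2 nonzero rows.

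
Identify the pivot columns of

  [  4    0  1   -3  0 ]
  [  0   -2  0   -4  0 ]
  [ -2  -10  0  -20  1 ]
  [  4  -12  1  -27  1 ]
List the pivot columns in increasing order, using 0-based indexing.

Multiply ρ1 by 1/4.
  [  1    0  1/4  -3/4  0 ]
  [  0   -2    0    -4  0 ]
  [ -2  -10    0   -20  1 ]
  [  4  -12    1   -27  1 ]
Add 2 times ρ1 to ρ3.
  [ 1    0  1/4   -3/4  0 ]
  [ 0   -2    0     -4  0 ]
  [ 0  -10  1/2  -43/2  1 ]
  [ 4  -12    1    -27  1 ]
Subtract 4 times ρ1 from ρ4.
  [ 1    0  1/4   -3/4  0 ]
  [ 0   -2    0     -4  0 ]
  [ 0  -10  1/2  -43/2  1 ]
  [ 0  -12    0    -24  1 ]
Multiply ρ2 by -1/2.
  [ 1    0  1/4   -3/4  0 ]
  [ 0    1    0      2  0 ]
  [ 0  -10  1/2  -43/2  1 ]
  [ 0  -12    0    -24  1 ]
Add 10 times ρ2 to ρ3.
  [ 1    0  1/4  -3/4  0 ]
  [ 0    1    0     2  0 ]
  [ 0    0  1/2  -3/2  1 ]
  [ 0  -12    0   -24  1 ]
Add 12 times ρ2 to ρ4.
  [ 1  0  1/4  -3/4  0 ]
  [ 0  1    0     2  0 ]
  [ 0  0  1/2  -3/2  1 ]
  [ 0  0    0     0  1 ]
Multiply ρ3 by 2.
  [ 1  0  1/4  -3/4  0 ]
  [ 0  1    0     2  0 ]
  [ 0  0    1    -3  2 ]
  [ 0  0    0     0  1 ]
Subtract 2 times ρ4 from ρ3.
  [ 1  0  1/4  -3/4  0 ]
  [ 0  1    0     2  0 ]
  [ 0  0    1    -3  0 ]
  [ 0  0    0     0  1 ]
Subtract 1/4 times ρ3 from ρ1.
  [ 1  0  0   0  0 ]
  [ 0  1  0   2  0 ]
  [ 0  0  1  -3  0 ]
  [ 0  0  0   0  1 ]
Pivot columns are the columns containing a leading 1.

0, 1, 2, 4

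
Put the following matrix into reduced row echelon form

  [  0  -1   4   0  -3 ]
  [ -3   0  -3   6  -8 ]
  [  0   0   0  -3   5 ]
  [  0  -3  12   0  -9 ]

[[1, 0, 1, 0, -2/3], [0, 1, -4, 0, 3], [0, 0, 0, 1, -5/3], [0, 0, 0, 0, 0]]

r1 <=> r2
  [ -3   0  -3   6  -8 ]
  [  0  -1   4   0  -3 ]
  [  0   0   0  -3   5 ]
  [  0  -3  12   0  -9 ]
r1 → -1/3·r1
  [ 1   0   1  -2  8/3 ]
  [ 0  -1   4   0   -3 ]
  [ 0   0   0  -3    5 ]
  [ 0  -3  12   0   -9 ]
r2 → -1·r2
  [ 1   0   1  -2  8/3 ]
  [ 0   1  -4   0    3 ]
  [ 0   0   0  -3    5 ]
  [ 0  -3  12   0   -9 ]
r4 → r4 + 3·r2
  [ 1  0   1  -2  8/3 ]
  [ 0  1  -4   0    3 ]
  [ 0  0   0  -3    5 ]
  [ 0  0   0   0    0 ]
r3 → -1/3·r3
  [ 1  0   1  -2   8/3 ]
  [ 0  1  -4   0     3 ]
  [ 0  0   0   1  -5/3 ]
  [ 0  0   0   0     0 ]
r1 → r1 + 2·r3
  [ 1  0   1  0  -2/3 ]
  [ 0  1  -4  0     3 ]
  [ 0  0   0  1  -5/3 ]
  [ 0  0   0  0     0 ]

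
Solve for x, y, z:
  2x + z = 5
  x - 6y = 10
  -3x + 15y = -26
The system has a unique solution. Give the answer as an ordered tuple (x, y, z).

Form the augmented matrix and row-reduce:
  [  2   0  1  |    5 ]
  [  1  -6  0  |   10 ]
  [ -3  15  0  |  -26 ]
Multiply R1 by 1/2.
  [  1   0  1/2  |  5/2 ]
  [  1  -6    0  |   10 ]
  [ -3  15    0  |  -26 ]
Subtract R1 from R2.
  [  1   0   1/2  |   5/2 ]
  [  0  -6  -1/2  |  15/2 ]
  [ -3  15     0  |   -26 ]
Add 3 times R1 to R3.
  [ 1   0   1/2  |    5/2 ]
  [ 0  -6  -1/2  |   15/2 ]
  [ 0  15   3/2  |  -37/2 ]
Multiply R2 by -1/6.
  [ 1   0   1/2  |    5/2 ]
  [ 0   1  1/12  |   -5/4 ]
  [ 0  15   3/2  |  -37/2 ]
Subtract 15 times R2 from R3.
  [ 1  0   1/2  |   5/2 ]
  [ 0  1  1/12  |  -5/4 ]
  [ 0  0   1/4  |   1/4 ]
Multiply R3 by 4.
  [ 1  0   1/2  |   5/2 ]
  [ 0  1  1/12  |  -5/4 ]
  [ 0  0     1  |     1 ]
Subtract 1/12 times R3 from R2.
  [ 1  0  1/2  |   5/2 ]
  [ 0  1    0  |  -4/3 ]
  [ 0  0    1  |     1 ]
Subtract 1/2 times R3 from R1.
  [ 1  0  0  |     2 ]
  [ 0  1  0  |  -4/3 ]
  [ 0  0  1  |     1 ]
Reading off the last column: x = 2, y = -4/3, z = 1.

(2, -4/3, 1)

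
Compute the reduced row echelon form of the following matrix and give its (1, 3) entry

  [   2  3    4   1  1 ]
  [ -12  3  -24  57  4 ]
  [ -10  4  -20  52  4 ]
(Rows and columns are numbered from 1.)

2

Multiply R1 by 1/2.
  [   1  3/2    2  1/2  1/2 ]
  [ -12    3  -24   57    4 ]
  [ -10    4  -20   52    4 ]
Add 12 times R1 to R2.
  [   1  3/2    2  1/2  1/2 ]
  [   0   21    0   63   10 ]
  [ -10    4  -20   52    4 ]
Add 10 times R1 to R3.
  [ 1  3/2  2  1/2  1/2 ]
  [ 0   21  0   63   10 ]
  [ 0   19  0   57    9 ]
Multiply R2 by 1/21.
  [ 1  3/2  2  1/2    1/2 ]
  [ 0    1  0    3  10/21 ]
  [ 0   19  0   57      9 ]
Subtract 19 times R2 from R3.
  [ 1  3/2  2  1/2    1/2 ]
  [ 0    1  0    3  10/21 ]
  [ 0    0  0    0  -1/21 ]
Multiply R3 by -21.
  [ 1  3/2  2  1/2    1/2 ]
  [ 0    1  0    3  10/21 ]
  [ 0    0  0    0      1 ]
Subtract 10/21 times R3 from R2.
  [ 1  3/2  2  1/2  1/2 ]
  [ 0    1  0    3    0 ]
  [ 0    0  0    0    1 ]
Subtract 1/2 times R3 from R1.
  [ 1  3/2  2  1/2  0 ]
  [ 0    1  0    3  0 ]
  [ 0    0  0    0  1 ]
Subtract 3/2 times R2 from R1.
  [ 1  0  2  -4  0 ]
  [ 0  1  0   3  0 ]
  [ 0  0  0   0  1 ]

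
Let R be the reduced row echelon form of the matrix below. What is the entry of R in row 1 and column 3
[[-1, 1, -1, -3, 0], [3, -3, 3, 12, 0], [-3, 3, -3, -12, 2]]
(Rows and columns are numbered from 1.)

R1 -> -1·R1
R2 -> R2 − 3·R1
R3 -> R3 + 3·R1
R2 -> 1/3·R2
R3 -> R3 + 3·R2
R3 -> 1/2·R3
R1 -> R1 − 3·R2

1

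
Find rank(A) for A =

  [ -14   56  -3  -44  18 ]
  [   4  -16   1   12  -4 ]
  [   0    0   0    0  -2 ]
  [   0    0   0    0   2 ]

rank = 3

Multiply ρ1 by -1/14.
Subtract 4 times ρ1 from ρ2.
Multiply ρ2 by 7.
Multiply ρ3 by -1/2.
Subtract 2 times ρ3 from ρ4.
Subtract 8 times ρ3 from ρ2.
Add 9/7 times ρ3 to ρ1.
Subtract 3/14 times ρ2 from ρ1.
The reduced form has 3 nonzero rows.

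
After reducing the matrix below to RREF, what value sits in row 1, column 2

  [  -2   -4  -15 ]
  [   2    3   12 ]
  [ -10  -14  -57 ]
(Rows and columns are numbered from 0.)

3

ρ1 -> -1/2·ρ1
ρ2 -> ρ2 − 2·ρ1
ρ3 -> ρ3 + 10·ρ1
ρ2 -> -1·ρ2
ρ3 -> ρ3 − 6·ρ2
ρ1 -> ρ1 − 2·ρ2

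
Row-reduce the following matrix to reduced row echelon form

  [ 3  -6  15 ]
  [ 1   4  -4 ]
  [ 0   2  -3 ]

r1 → 1/3·r1
  [ 1  -2   5 ]
  [ 1   4  -4 ]
  [ 0   2  -3 ]
r2 → r2 − r1
  [ 1  -2   5 ]
  [ 0   6  -9 ]
  [ 0   2  -3 ]
r2 → 1/6·r2
  [ 1  -2     5 ]
  [ 0   1  -3/2 ]
  [ 0   2    -3 ]
r3 → r3 − 2·r2
  [ 1  -2     5 ]
  [ 0   1  -3/2 ]
  [ 0   0     0 ]
r1 → r1 + 2·r2
  [ 1  0     2 ]
  [ 0  1  -3/2 ]
  [ 0  0     0 ]

[[1, 0, 2], [0, 1, -3/2], [0, 0, 0]]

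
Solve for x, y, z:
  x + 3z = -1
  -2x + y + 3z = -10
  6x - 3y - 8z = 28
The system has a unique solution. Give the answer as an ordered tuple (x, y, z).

Form the augmented matrix and row-reduce:
  [  1   0   3  |   -1 ]
  [ -2   1   3  |  -10 ]
  [  6  -3  -8  |   28 ]
ρ2 := ρ2 + 2·ρ1
  [ 1   0   3  |   -1 ]
  [ 0   1   9  |  -12 ]
  [ 6  -3  -8  |   28 ]
ρ3 := ρ3 − 6·ρ1
  [ 1   0    3  |   -1 ]
  [ 0   1    9  |  -12 ]
  [ 0  -3  -26  |   34 ]
ρ3 := ρ3 + 3·ρ2
  [ 1  0  3  |   -1 ]
  [ 0  1  9  |  -12 ]
  [ 0  0  1  |   -2 ]
ρ2 := ρ2 − 9·ρ3
  [ 1  0  3  |  -1 ]
  [ 0  1  0  |   6 ]
  [ 0  0  1  |  -2 ]
ρ1 := ρ1 − 3·ρ3
  [ 1  0  0  |   5 ]
  [ 0  1  0  |   6 ]
  [ 0  0  1  |  -2 ]
Reading off the last column: x = 5, y = 6, z = -2.

(5, 6, -2)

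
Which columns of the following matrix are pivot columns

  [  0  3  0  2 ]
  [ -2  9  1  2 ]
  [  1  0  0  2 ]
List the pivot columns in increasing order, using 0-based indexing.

0, 1, 2

Swap R1 and R2.
Multiply R1 by -1/2.
Subtract R1 from R3.
Multiply R2 by 1/3.
Subtract 9/2 times R2 from R3.
Multiply R3 by 2.
Add 1/2 times R3 to R1.
Add 9/2 times R2 to R1.
Pivot columns are the columns containing a leading 1.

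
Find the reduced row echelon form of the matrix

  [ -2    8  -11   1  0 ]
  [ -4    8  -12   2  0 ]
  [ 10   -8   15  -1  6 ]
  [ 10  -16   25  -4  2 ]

R1 ← -1/2·R1
  [  1   -4  11/2  -1/2  0 ]
  [ -4    8   -12     2  0 ]
  [ 10   -8    15    -1  6 ]
  [ 10  -16    25    -4  2 ]
R2 ← R2 + 4·R1
  [  1   -4  11/2  -1/2  0 ]
  [  0   -8    10     0  0 ]
  [ 10   -8    15    -1  6 ]
  [ 10  -16    25    -4  2 ]
R3 ← R3 − 10·R1
  [  1   -4  11/2  -1/2  0 ]
  [  0   -8    10     0  0 ]
  [  0   32   -40     4  6 ]
  [ 10  -16    25    -4  2 ]
R4 ← R4 − 10·R1
  [ 1  -4  11/2  -1/2  0 ]
  [ 0  -8    10     0  0 ]
  [ 0  32   -40     4  6 ]
  [ 0  24   -30     1  2 ]
R2 ← -1/8·R2
  [ 1  -4  11/2  -1/2  0 ]
  [ 0   1  -5/4     0  0 ]
  [ 0  32   -40     4  6 ]
  [ 0  24   -30     1  2 ]
R3 ← R3 − 32·R2
  [ 1  -4  11/2  -1/2  0 ]
  [ 0   1  -5/4     0  0 ]
  [ 0   0     0     4  6 ]
  [ 0  24   -30     1  2 ]
R4 ← R4 − 24·R2
  [ 1  -4  11/2  -1/2  0 ]
  [ 0   1  -5/4     0  0 ]
  [ 0   0     0     4  6 ]
  [ 0   0     0     1  2 ]
R3 ← 1/4·R3
  [ 1  -4  11/2  -1/2    0 ]
  [ 0   1  -5/4     0    0 ]
  [ 0   0     0     1  3/2 ]
  [ 0   0     0     1    2 ]
R4 ← R4 − R3
  [ 1  -4  11/2  -1/2    0 ]
  [ 0   1  -5/4     0    0 ]
  [ 0   0     0     1  3/2 ]
  [ 0   0     0     0  1/2 ]
R4 ← 2·R4
  [ 1  -4  11/2  -1/2    0 ]
  [ 0   1  -5/4     0    0 ]
  [ 0   0     0     1  3/2 ]
  [ 0   0     0     0    1 ]
R3 ← R3 − 3/2·R4
  [ 1  -4  11/2  -1/2  0 ]
  [ 0   1  -5/4     0  0 ]
  [ 0   0     0     1  0 ]
  [ 0   0     0     0  1 ]
R1 ← R1 + 1/2·R3
  [ 1  -4  11/2  0  0 ]
  [ 0   1  -5/4  0  0 ]
  [ 0   0     0  1  0 ]
  [ 0   0     0  0  1 ]
R1 ← R1 + 4·R2
  [ 1  0   1/2  0  0 ]
  [ 0  1  -5/4  0  0 ]
  [ 0  0     0  1  0 ]
  [ 0  0     0  0  1 ]

[[1, 0, 1/2, 0, 0], [0, 1, -5/4, 0, 0], [0, 0, 0, 1, 0], [0, 0, 0, 0, 1]]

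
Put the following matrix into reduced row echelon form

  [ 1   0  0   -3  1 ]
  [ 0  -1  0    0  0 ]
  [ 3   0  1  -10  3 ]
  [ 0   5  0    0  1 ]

[[1, 0, 0, -3, 0], [0, 1, 0, 0, 0], [0, 0, 1, -1, 0], [0, 0, 0, 0, 1]]

R3 ← R3 − 3·R1
R2 ← -1·R2
R4 ← R4 − 5·R2
R1 ← R1 − R4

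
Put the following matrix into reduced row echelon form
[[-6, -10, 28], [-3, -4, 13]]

[[1, 0, -3], [0, 1, -1]]

R1 -> -1/6·R1
R2 -> R2 + 3·R1
R1 -> R1 − 5/3·R2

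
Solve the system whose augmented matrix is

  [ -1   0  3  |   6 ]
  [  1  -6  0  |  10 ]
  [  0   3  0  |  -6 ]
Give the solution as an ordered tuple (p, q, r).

(-2, -2, 4/3)

R1 := -1·R1
  [ 1   0  -3  |  -6 ]
  [ 1  -6   0  |  10 ]
  [ 0   3   0  |  -6 ]
R2 := R2 − R1
  [ 1   0  -3  |  -6 ]
  [ 0  -6   3  |  16 ]
  [ 0   3   0  |  -6 ]
R2 := -1/6·R2
  [ 1  0    -3  |    -6 ]
  [ 0  1  -1/2  |  -8/3 ]
  [ 0  3     0  |    -6 ]
R3 := R3 − 3·R2
  [ 1  0    -3  |    -6 ]
  [ 0  1  -1/2  |  -8/3 ]
  [ 0  0   3/2  |     2 ]
R3 := 2/3·R3
  [ 1  0    -3  |    -6 ]
  [ 0  1  -1/2  |  -8/3 ]
  [ 0  0     1  |   4/3 ]
R2 := R2 + 1/2·R3
  [ 1  0  -3  |   -6 ]
  [ 0  1   0  |   -2 ]
  [ 0  0   1  |  4/3 ]
R1 := R1 + 3·R3
  [ 1  0  0  |   -2 ]
  [ 0  1  0  |   -2 ]
  [ 0  0  1  |  4/3 ]
Reading off the last column: p = -2, q = -2, r = 4/3.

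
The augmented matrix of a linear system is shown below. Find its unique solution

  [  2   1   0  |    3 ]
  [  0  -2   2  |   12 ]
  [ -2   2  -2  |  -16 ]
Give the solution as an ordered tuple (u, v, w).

(2, -1, 5)

Multiply R1 by 1/2.
  [  1  1/2   0  |  3/2 ]
  [  0   -2   2  |   12 ]
  [ -2    2  -2  |  -16 ]
Add 2 times R1 to R3.
  [ 1  1/2   0  |  3/2 ]
  [ 0   -2   2  |   12 ]
  [ 0    3  -2  |  -13 ]
Multiply R2 by -1/2.
  [ 1  1/2   0  |  3/2 ]
  [ 0    1  -1  |   -6 ]
  [ 0    3  -2  |  -13 ]
Subtract 3 times R2 from R3.
  [ 1  1/2   0  |  3/2 ]
  [ 0    1  -1  |   -6 ]
  [ 0    0   1  |    5 ]
Add R3 to R2.
  [ 1  1/2  0  |  3/2 ]
  [ 0    1  0  |   -1 ]
  [ 0    0  1  |    5 ]
Subtract 1/2 times R2 from R1.
  [ 1  0  0  |   2 ]
  [ 0  1  0  |  -1 ]
  [ 0  0  1  |   5 ]
Reading off the last column: u = 2, v = -1, w = 5.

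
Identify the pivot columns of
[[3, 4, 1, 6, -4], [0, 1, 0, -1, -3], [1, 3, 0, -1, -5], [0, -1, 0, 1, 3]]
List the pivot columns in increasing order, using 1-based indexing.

1, 2, 3

r1 ← 1/3·r1
  [ 1  4/3  1/3   2  -4/3 ]
  [ 0    1    0  -1    -3 ]
  [ 1    3    0  -1    -5 ]
  [ 0   -1    0   1     3 ]
r3 ← r3 − r1
  [ 1  4/3   1/3   2   -4/3 ]
  [ 0    1     0  -1     -3 ]
  [ 0  5/3  -1/3  -3  -11/3 ]
  [ 0   -1     0   1      3 ]
r3 ← r3 − 5/3·r2
  [ 1  4/3   1/3     2  -4/3 ]
  [ 0    1     0    -1    -3 ]
  [ 0    0  -1/3  -4/3   4/3 ]
  [ 0   -1     0     1     3 ]
r4 ← r4 + r2
  [ 1  4/3   1/3     2  -4/3 ]
  [ 0    1     0    -1    -3 ]
  [ 0    0  -1/3  -4/3   4/3 ]
  [ 0    0     0     0     0 ]
r3 ← -3·r3
  [ 1  4/3  1/3   2  -4/3 ]
  [ 0    1    0  -1    -3 ]
  [ 0    0    1   4    -4 ]
  [ 0    0    0   0     0 ]
r1 ← r1 − 1/3·r3
  [ 1  4/3  0  2/3   0 ]
  [ 0    1  0   -1  -3 ]
  [ 0    0  1    4  -4 ]
  [ 0    0  0    0   0 ]
r1 ← r1 − 4/3·r2
  [ 1  0  0   2   4 ]
  [ 0  1  0  -1  -3 ]
  [ 0  0  1   4  -4 ]
  [ 0  0  0   0   0 ]
Pivot columns are the columns containing a leading 1.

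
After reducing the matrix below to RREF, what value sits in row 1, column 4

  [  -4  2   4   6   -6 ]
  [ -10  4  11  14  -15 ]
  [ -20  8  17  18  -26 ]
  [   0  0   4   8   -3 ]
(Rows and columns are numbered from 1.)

R1 -> -1/4·R1
  [   1  -1/2  -1  -3/2  3/2 ]
  [ -10     4  11    14  -15 ]
  [ -20     8  17    18  -26 ]
  [   0     0   4     8   -3 ]
R2 -> R2 + 10·R1
  [   1  -1/2  -1  -3/2  3/2 ]
  [   0    -1   1    -1    0 ]
  [ -20     8  17    18  -26 ]
  [   0     0   4     8   -3 ]
R3 -> R3 + 20·R1
  [ 1  -1/2  -1  -3/2  3/2 ]
  [ 0    -1   1    -1    0 ]
  [ 0    -2  -3   -12    4 ]
  [ 0     0   4     8   -3 ]
R2 -> -1·R2
  [ 1  -1/2  -1  -3/2  3/2 ]
  [ 0     1  -1     1    0 ]
  [ 0    -2  -3   -12    4 ]
  [ 0     0   4     8   -3 ]
R3 -> R3 + 2·R2
  [ 1  -1/2  -1  -3/2  3/2 ]
  [ 0     1  -1     1    0 ]
  [ 0     0  -5   -10    4 ]
  [ 0     0   4     8   -3 ]
R3 -> -1/5·R3
  [ 1  -1/2  -1  -3/2   3/2 ]
  [ 0     1  -1     1     0 ]
  [ 0     0   1     2  -4/5 ]
  [ 0     0   4     8    -3 ]
R4 -> R4 − 4·R3
  [ 1  -1/2  -1  -3/2   3/2 ]
  [ 0     1  -1     1     0 ]
  [ 0     0   1     2  -4/5 ]
  [ 0     0   0     0   1/5 ]
R4 -> 5·R4
  [ 1  -1/2  -1  -3/2   3/2 ]
  [ 0     1  -1     1     0 ]
  [ 0     0   1     2  -4/5 ]
  [ 0     0   0     0     1 ]
R3 -> R3 + 4/5·R4
  [ 1  -1/2  -1  -3/2  3/2 ]
  [ 0     1  -1     1    0 ]
  [ 0     0   1     2    0 ]
  [ 0     0   0     0    1 ]
R1 -> R1 − 3/2·R4
  [ 1  -1/2  -1  -3/2  0 ]
  [ 0     1  -1     1  0 ]
  [ 0     0   1     2  0 ]
  [ 0     0   0     0  1 ]
R2 -> R2 + R3
  [ 1  -1/2  -1  -3/2  0 ]
  [ 0     1   0     3  0 ]
  [ 0     0   1     2  0 ]
  [ 0     0   0     0  1 ]
R1 -> R1 + R3
  [ 1  -1/2  0  1/2  0 ]
  [ 0     1  0    3  0 ]
  [ 0     0  1    2  0 ]
  [ 0     0  0    0  1 ]
R1 -> R1 + 1/2·R2
  [ 1  0  0  2  0 ]
  [ 0  1  0  3  0 ]
  [ 0  0  1  2  0 ]
  [ 0  0  0  0  1 ]

2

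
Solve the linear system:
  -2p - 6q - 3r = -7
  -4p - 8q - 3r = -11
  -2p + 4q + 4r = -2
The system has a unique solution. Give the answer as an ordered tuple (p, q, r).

Form the augmented matrix and row-reduce:
  [ -2  -6  -3  |   -7 ]
  [ -4  -8  -3  |  -11 ]
  [ -2   4   4  |   -2 ]
R1 -> -1/2·R1
  [  1   3  3/2  |  7/2 ]
  [ -4  -8   -3  |  -11 ]
  [ -2   4    4  |   -2 ]
R2 -> R2 + 4·R1
  [  1  3  3/2  |  7/2 ]
  [  0  4    3  |    3 ]
  [ -2  4    4  |   -2 ]
R3 -> R3 + 2·R1
  [ 1   3  3/2  |  7/2 ]
  [ 0   4    3  |    3 ]
  [ 0  10    7  |    5 ]
R2 -> 1/4·R2
  [ 1   3  3/2  |  7/2 ]
  [ 0   1  3/4  |  3/4 ]
  [ 0  10    7  |    5 ]
R3 -> R3 − 10·R2
  [ 1  3   3/2  |   7/2 ]
  [ 0  1   3/4  |   3/4 ]
  [ 0  0  -1/2  |  -5/2 ]
R3 -> -2·R3
  [ 1  3  3/2  |  7/2 ]
  [ 0  1  3/4  |  3/4 ]
  [ 0  0    1  |    5 ]
R2 -> R2 − 3/4·R3
  [ 1  3  3/2  |  7/2 ]
  [ 0  1    0  |   -3 ]
  [ 0  0    1  |    5 ]
R1 -> R1 − 3/2·R3
  [ 1  3  0  |  -4 ]
  [ 0  1  0  |  -3 ]
  [ 0  0  1  |   5 ]
R1 -> R1 − 3·R2
  [ 1  0  0  |   5 ]
  [ 0  1  0  |  -3 ]
  [ 0  0  1  |   5 ]
Reading off the last column: p = 5, q = -3, r = 5.

(5, -3, 5)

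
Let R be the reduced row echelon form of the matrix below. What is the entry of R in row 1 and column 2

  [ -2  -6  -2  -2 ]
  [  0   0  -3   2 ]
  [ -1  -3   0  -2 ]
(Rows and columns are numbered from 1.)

3

ρ1 → -1/2·ρ1
  [  1   3   1   1 ]
  [  0   0  -3   2 ]
  [ -1  -3   0  -2 ]
ρ3 → ρ3 + ρ1
  [ 1  3   1   1 ]
  [ 0  0  -3   2 ]
  [ 0  0   1  -1 ]
ρ2 → -1/3·ρ2
  [ 1  3  1     1 ]
  [ 0  0  1  -2/3 ]
  [ 0  0  1    -1 ]
ρ3 → ρ3 − ρ2
  [ 1  3  1     1 ]
  [ 0  0  1  -2/3 ]
  [ 0  0  0  -1/3 ]
ρ3 → -3·ρ3
  [ 1  3  1     1 ]
  [ 0  0  1  -2/3 ]
  [ 0  0  0     1 ]
ρ2 → ρ2 + 2/3·ρ3
  [ 1  3  1  1 ]
  [ 0  0  1  0 ]
  [ 0  0  0  1 ]
ρ1 → ρ1 − ρ3
  [ 1  3  1  0 ]
  [ 0  0  1  0 ]
  [ 0  0  0  1 ]
ρ1 → ρ1 − ρ2
  [ 1  3  0  0 ]
  [ 0  0  1  0 ]
  [ 0  0  0  1 ]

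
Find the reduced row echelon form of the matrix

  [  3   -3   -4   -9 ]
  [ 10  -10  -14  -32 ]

r1 ← 1/3·r1
  [  1   -1  -4/3   -3 ]
  [ 10  -10   -14  -32 ]
r2 ← r2 − 10·r1
  [ 1  -1  -4/3  -3 ]
  [ 0   0  -2/3  -2 ]
r2 ← -3/2·r2
  [ 1  -1  -4/3  -3 ]
  [ 0   0     1   3 ]
r1 ← r1 + 4/3·r2
  [ 1  -1  0  1 ]
  [ 0   0  1  3 ]

[[1, -1, 0, 1], [0, 0, 1, 3]]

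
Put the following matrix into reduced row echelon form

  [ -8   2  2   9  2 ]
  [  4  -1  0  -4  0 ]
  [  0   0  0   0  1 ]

[[1, -1/4, 0, -1, 0], [0, 0, 1, 1/2, 0], [0, 0, 0, 0, 1]]

ρ1 -> -1/8·ρ1
ρ2 -> ρ2 − 4·ρ1
ρ2 -> ρ2 − ρ3
ρ1 -> ρ1 + 1/4·ρ3
ρ1 -> ρ1 + 1/4·ρ2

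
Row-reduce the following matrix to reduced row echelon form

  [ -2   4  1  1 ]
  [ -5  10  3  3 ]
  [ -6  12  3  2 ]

[[1, -2, 0, 0], [0, 0, 1, 0], [0, 0, 0, 1]]

ρ1 → -1/2·ρ1
  [  1  -2  -1/2  -1/2 ]
  [ -5  10     3     3 ]
  [ -6  12     3     2 ]
ρ2 → ρ2 + 5·ρ1
  [  1  -2  -1/2  -1/2 ]
  [  0   0   1/2   1/2 ]
  [ -6  12     3     2 ]
ρ3 → ρ3 + 6·ρ1
  [ 1  -2  -1/2  -1/2 ]
  [ 0   0   1/2   1/2 ]
  [ 0   0     0    -1 ]
ρ2 → 2·ρ2
  [ 1  -2  -1/2  -1/2 ]
  [ 0   0     1     1 ]
  [ 0   0     0    -1 ]
ρ3 → -1·ρ3
  [ 1  -2  -1/2  -1/2 ]
  [ 0   0     1     1 ]
  [ 0   0     0     1 ]
ρ2 → ρ2 − ρ3
  [ 1  -2  -1/2  -1/2 ]
  [ 0   0     1     0 ]
  [ 0   0     0     1 ]
ρ1 → ρ1 + 1/2·ρ3
  [ 1  -2  -1/2  0 ]
  [ 0   0     1  0 ]
  [ 0   0     0  1 ]
ρ1 → ρ1 + 1/2·ρ2
  [ 1  -2  0  0 ]
  [ 0   0  1  0 ]
  [ 0   0  0  1 ]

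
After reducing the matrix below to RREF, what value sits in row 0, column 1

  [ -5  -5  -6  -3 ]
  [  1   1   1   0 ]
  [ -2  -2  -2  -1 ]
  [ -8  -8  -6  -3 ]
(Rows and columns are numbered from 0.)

1

ρ1 → -1/5·ρ1
  [  1   1  6/5  3/5 ]
  [  1   1    1    0 ]
  [ -2  -2   -2   -1 ]
  [ -8  -8   -6   -3 ]
ρ2 → ρ2 − ρ1
  [  1   1   6/5   3/5 ]
  [  0   0  -1/5  -3/5 ]
  [ -2  -2    -2    -1 ]
  [ -8  -8    -6    -3 ]
ρ3 → ρ3 + 2·ρ1
  [  1   1   6/5   3/5 ]
  [  0   0  -1/5  -3/5 ]
  [  0   0   2/5   1/5 ]
  [ -8  -8    -6    -3 ]
ρ4 → ρ4 + 8·ρ1
  [ 1  1   6/5   3/5 ]
  [ 0  0  -1/5  -3/5 ]
  [ 0  0   2/5   1/5 ]
  [ 0  0  18/5   9/5 ]
ρ2 → -5·ρ2
  [ 1  1   6/5  3/5 ]
  [ 0  0     1    3 ]
  [ 0  0   2/5  1/5 ]
  [ 0  0  18/5  9/5 ]
ρ3 → ρ3 − 2/5·ρ2
  [ 1  1   6/5  3/5 ]
  [ 0  0     1    3 ]
  [ 0  0     0   -1 ]
  [ 0  0  18/5  9/5 ]
ρ4 → ρ4 − 18/5·ρ2
  [ 1  1  6/5  3/5 ]
  [ 0  0    1    3 ]
  [ 0  0    0   -1 ]
  [ 0  0    0   -9 ]
ρ3 → -1·ρ3
  [ 1  1  6/5  3/5 ]
  [ 0  0    1    3 ]
  [ 0  0    0    1 ]
  [ 0  0    0   -9 ]
ρ4 → ρ4 + 9·ρ3
  [ 1  1  6/5  3/5 ]
  [ 0  0    1    3 ]
  [ 0  0    0    1 ]
  [ 0  0    0    0 ]
ρ2 → ρ2 − 3·ρ3
  [ 1  1  6/5  3/5 ]
  [ 0  0    1    0 ]
  [ 0  0    0    1 ]
  [ 0  0    0    0 ]
ρ1 → ρ1 − 3/5·ρ3
  [ 1  1  6/5  0 ]
  [ 0  0    1  0 ]
  [ 0  0    0  1 ]
  [ 0  0    0  0 ]
ρ1 → ρ1 − 6/5·ρ2
  [ 1  1  0  0 ]
  [ 0  0  1  0 ]
  [ 0  0  0  1 ]
  [ 0  0  0  0 ]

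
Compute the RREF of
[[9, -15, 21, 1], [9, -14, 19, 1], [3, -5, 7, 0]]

r1 → 1/9·r1
  [ 1  -5/3  7/3  1/9 ]
  [ 9   -14   19    1 ]
  [ 3    -5    7    0 ]
r2 → r2 − 9·r1
  [ 1  -5/3  7/3  1/9 ]
  [ 0     1   -2    0 ]
  [ 3    -5    7    0 ]
r3 → r3 − 3·r1
  [ 1  -5/3  7/3   1/9 ]
  [ 0     1   -2     0 ]
  [ 0     0    0  -1/3 ]
r3 → -3·r3
  [ 1  -5/3  7/3  1/9 ]
  [ 0     1   -2    0 ]
  [ 0     0    0    1 ]
r1 → r1 − 1/9·r3
  [ 1  -5/3  7/3  0 ]
  [ 0     1   -2  0 ]
  [ 0     0    0  1 ]
r1 → r1 + 5/3·r2
  [ 1  0  -1  0 ]
  [ 0  1  -2  0 ]
  [ 0  0   0  1 ]

[[1, 0, -1, 0], [0, 1, -2, 0], [0, 0, 0, 1]]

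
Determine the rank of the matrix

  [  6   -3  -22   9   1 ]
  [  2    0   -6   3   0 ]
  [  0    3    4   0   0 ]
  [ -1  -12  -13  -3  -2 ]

R1 -> 1/6·R1
  [  1  -1/2  -11/3  3/2  1/6 ]
  [  2     0     -6    3    0 ]
  [  0     3      4    0    0 ]
  [ -1   -12    -13   -3   -2 ]
R2 -> R2 − 2·R1
  [  1  -1/2  -11/3  3/2   1/6 ]
  [  0     1    4/3    0  -1/3 ]
  [  0     3      4    0     0 ]
  [ -1   -12    -13   -3    -2 ]
R4 -> R4 + R1
  [ 1   -1/2  -11/3   3/2    1/6 ]
  [ 0      1    4/3     0   -1/3 ]
  [ 0      3      4     0      0 ]
  [ 0  -25/2  -50/3  -3/2  -11/6 ]
R3 -> R3 − 3·R2
  [ 1   -1/2  -11/3   3/2    1/6 ]
  [ 0      1    4/3     0   -1/3 ]
  [ 0      0      0     0      1 ]
  [ 0  -25/2  -50/3  -3/2  -11/6 ]
R4 -> R4 + 25/2·R2
  [ 1  -1/2  -11/3   3/2   1/6 ]
  [ 0     1    4/3     0  -1/3 ]
  [ 0     0      0     0     1 ]
  [ 0     0      0  -3/2    -6 ]
R3 ↔ R4
  [ 1  -1/2  -11/3   3/2   1/6 ]
  [ 0     1    4/3     0  -1/3 ]
  [ 0     0      0  -3/2    -6 ]
  [ 0     0      0     0     1 ]
R3 -> -2/3·R3
  [ 1  -1/2  -11/3  3/2   1/6 ]
  [ 0     1    4/3    0  -1/3 ]
  [ 0     0      0    1     4 ]
  [ 0     0      0    0     1 ]
R3 -> R3 − 4·R4
  [ 1  -1/2  -11/3  3/2   1/6 ]
  [ 0     1    4/3    0  -1/3 ]
  [ 0     0      0    1     0 ]
  [ 0     0      0    0     1 ]
R2 -> R2 + 1/3·R4
  [ 1  -1/2  -11/3  3/2  1/6 ]
  [ 0     1    4/3    0    0 ]
  [ 0     0      0    1    0 ]
  [ 0     0      0    0    1 ]
R1 -> R1 − 1/6·R4
  [ 1  -1/2  -11/3  3/2  0 ]
  [ 0     1    4/3    0  0 ]
  [ 0     0      0    1  0 ]
  [ 0     0      0    0  1 ]
R1 -> R1 − 3/2·R3
  [ 1  -1/2  -11/3  0  0 ]
  [ 0     1    4/3  0  0 ]
  [ 0     0      0  1  0 ]
  [ 0     0      0  0  1 ]
R1 -> R1 + 1/2·R2
  [ 1  0   -3  0  0 ]
  [ 0  1  4/3  0  0 ]
  [ 0  0    0  1  0 ]
  [ 0  0    0  0  1 ]
The reduced form has 4 nonzero rows.

rank = 4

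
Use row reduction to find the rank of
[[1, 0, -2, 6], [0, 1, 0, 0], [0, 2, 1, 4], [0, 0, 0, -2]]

rank = 4

Subtract 2 times R2 from R3.
  [ 1  0  -2   6 ]
  [ 0  1   0   0 ]
  [ 0  0   1   4 ]
  [ 0  0   0  -2 ]
Multiply R4 by -1/2.
  [ 1  0  -2  6 ]
  [ 0  1   0  0 ]
  [ 0  0   1  4 ]
  [ 0  0   0  1 ]
Subtract 4 times R4 from R3.
  [ 1  0  -2  6 ]
  [ 0  1   0  0 ]
  [ 0  0   1  0 ]
  [ 0  0   0  1 ]
Subtract 6 times R4 from R1.
  [ 1  0  -2  0 ]
  [ 0  1   0  0 ]
  [ 0  0   1  0 ]
  [ 0  0   0  1 ]
Add 2 times R3 to R1.
  [ 1  0  0  0 ]
  [ 0  1  0  0 ]
  [ 0  0  1  0 ]
  [ 0  0  0  1 ]
The reduced form has 4 nonzero rows.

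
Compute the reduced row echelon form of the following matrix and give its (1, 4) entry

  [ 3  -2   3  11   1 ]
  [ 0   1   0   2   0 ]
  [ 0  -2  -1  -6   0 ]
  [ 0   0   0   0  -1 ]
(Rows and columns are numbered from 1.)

3

r1 ← 1/3·r1
  [ 1  -2/3   1  11/3  1/3 ]
  [ 0     1   0     2    0 ]
  [ 0    -2  -1    -6    0 ]
  [ 0     0   0     0   -1 ]
r3 ← r3 + 2·r2
  [ 1  -2/3   1  11/3  1/3 ]
  [ 0     1   0     2    0 ]
  [ 0     0  -1    -2    0 ]
  [ 0     0   0     0   -1 ]
r3 ← -1·r3
  [ 1  -2/3  1  11/3  1/3 ]
  [ 0     1  0     2    0 ]
  [ 0     0  1     2    0 ]
  [ 0     0  0     0   -1 ]
r4 ← -1·r4
  [ 1  -2/3  1  11/3  1/3 ]
  [ 0     1  0     2    0 ]
  [ 0     0  1     2    0 ]
  [ 0     0  0     0    1 ]
r1 ← r1 − 1/3·r4
  [ 1  -2/3  1  11/3  0 ]
  [ 0     1  0     2  0 ]
  [ 0     0  1     2  0 ]
  [ 0     0  0     0  1 ]
r1 ← r1 − r3
  [ 1  -2/3  0  5/3  0 ]
  [ 0     1  0    2  0 ]
  [ 0     0  1    2  0 ]
  [ 0     0  0    0  1 ]
r1 ← r1 + 2/3·r2
  [ 1  0  0  3  0 ]
  [ 0  1  0  2  0 ]
  [ 0  0  1  2  0 ]
  [ 0  0  0  0  1 ]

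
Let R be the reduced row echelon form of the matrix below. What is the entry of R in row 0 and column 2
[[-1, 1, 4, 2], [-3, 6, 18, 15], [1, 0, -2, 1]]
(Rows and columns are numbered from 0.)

r1 → -1·r1
  [  1  -1  -4  -2 ]
  [ -3   6  18  15 ]
  [  1   0  -2   1 ]
r2 → r2 + 3·r1
  [ 1  -1  -4  -2 ]
  [ 0   3   6   9 ]
  [ 1   0  -2   1 ]
r3 → r3 − r1
  [ 1  -1  -4  -2 ]
  [ 0   3   6   9 ]
  [ 0   1   2   3 ]
r2 → 1/3·r2
  [ 1  -1  -4  -2 ]
  [ 0   1   2   3 ]
  [ 0   1   2   3 ]
r3 → r3 − r2
  [ 1  -1  -4  -2 ]
  [ 0   1   2   3 ]
  [ 0   0   0   0 ]
r1 → r1 + r2
  [ 1  0  -2  1 ]
  [ 0  1   2  3 ]
  [ 0  0   0  0 ]

-2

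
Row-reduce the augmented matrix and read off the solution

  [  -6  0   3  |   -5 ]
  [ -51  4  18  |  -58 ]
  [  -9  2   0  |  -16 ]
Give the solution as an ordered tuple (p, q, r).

(4/3, -2, 1)

ρ1 ← -1/6·ρ1
ρ2 ← ρ2 + 51·ρ1
ρ3 ← ρ3 + 9·ρ1
ρ2 ← 1/4·ρ2
ρ3 ← ρ3 − 2·ρ2
ρ3 ← -4/3·ρ3
ρ2 ← ρ2 + 15/8·ρ3
ρ1 ← ρ1 + 1/2·ρ3
Reading off the last column: p = 4/3, q = -2, r = 1.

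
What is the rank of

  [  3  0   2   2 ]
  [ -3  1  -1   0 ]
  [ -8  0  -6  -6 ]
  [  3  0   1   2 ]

rank = 4

R1 := 1/3·R1
R2 := R2 + 3·R1
R3 := R3 + 8·R1
R4 := R4 − 3·R1
R3 := -3/2·R3
R4 := R4 + R3
R3 := R3 − R4
R2 := R2 − 2·R4
R1 := R1 − 2/3·R4
R2 := R2 − R3
R1 := R1 − 2/3·R3
The reduced form has 4 nonzero rows.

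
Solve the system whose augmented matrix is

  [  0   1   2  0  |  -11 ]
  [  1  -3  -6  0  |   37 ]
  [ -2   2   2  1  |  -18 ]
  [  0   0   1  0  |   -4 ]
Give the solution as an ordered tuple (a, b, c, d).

R1 ↔ R2
  [  1  -3  -6  0  |   37 ]
  [  0   1   2  0  |  -11 ]
  [ -2   2   2  1  |  -18 ]
  [  0   0   1  0  |   -4 ]
R3 := R3 + 2·R1
  [ 1  -3   -6  0  |   37 ]
  [ 0   1    2  0  |  -11 ]
  [ 0  -4  -10  1  |   56 ]
  [ 0   0    1  0  |   -4 ]
R3 := R3 + 4·R2
  [ 1  -3  -6  0  |   37 ]
  [ 0   1   2  0  |  -11 ]
  [ 0   0  -2  1  |   12 ]
  [ 0   0   1  0  |   -4 ]
R3 := -1/2·R3
  [ 1  -3  -6     0  |   37 ]
  [ 0   1   2     0  |  -11 ]
  [ 0   0   1  -1/2  |   -6 ]
  [ 0   0   1     0  |   -4 ]
R4 := R4 − R3
  [ 1  -3  -6     0  |   37 ]
  [ 0   1   2     0  |  -11 ]
  [ 0   0   1  -1/2  |   -6 ]
  [ 0   0   0   1/2  |    2 ]
R4 := 2·R4
  [ 1  -3  -6     0  |   37 ]
  [ 0   1   2     0  |  -11 ]
  [ 0   0   1  -1/2  |   -6 ]
  [ 0   0   0     1  |    4 ]
R3 := R3 + 1/2·R4
  [ 1  -3  -6  0  |   37 ]
  [ 0   1   2  0  |  -11 ]
  [ 0   0   1  0  |   -4 ]
  [ 0   0   0  1  |    4 ]
R2 := R2 − 2·R3
  [ 1  -3  -6  0  |  37 ]
  [ 0   1   0  0  |  -3 ]
  [ 0   0   1  0  |  -4 ]
  [ 0   0   0  1  |   4 ]
R1 := R1 + 6·R3
  [ 1  -3  0  0  |  13 ]
  [ 0   1  0  0  |  -3 ]
  [ 0   0  1  0  |  -4 ]
  [ 0   0  0  1  |   4 ]
R1 := R1 + 3·R2
  [ 1  0  0  0  |   4 ]
  [ 0  1  0  0  |  -3 ]
  [ 0  0  1  0  |  -4 ]
  [ 0  0  0  1  |   4 ]
Reading off the last column: a = 4, b = -3, c = -4, d = 4.

(4, -3, -4, 4)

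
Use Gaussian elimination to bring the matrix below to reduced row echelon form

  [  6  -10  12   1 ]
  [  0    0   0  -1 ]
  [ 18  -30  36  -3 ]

R1 -> 1/6·R1
  [  1  -5/3   2  1/6 ]
  [  0     0   0   -1 ]
  [ 18   -30  36   -3 ]
R3 -> R3 − 18·R1
  [ 1  -5/3  2  1/6 ]
  [ 0     0  0   -1 ]
  [ 0     0  0   -6 ]
R2 -> -1·R2
  [ 1  -5/3  2  1/6 ]
  [ 0     0  0    1 ]
  [ 0     0  0   -6 ]
R3 -> R3 + 6·R2
  [ 1  -5/3  2  1/6 ]
  [ 0     0  0    1 ]
  [ 0     0  0    0 ]
R1 -> R1 − 1/6·R2
  [ 1  -5/3  2  0 ]
  [ 0     0  0  1 ]
  [ 0     0  0  0 ]

[[1, -5/3, 2, 0], [0, 0, 0, 1], [0, 0, 0, 0]]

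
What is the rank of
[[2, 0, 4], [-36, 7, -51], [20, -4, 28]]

rank = 2

r1 → 1/2·r1
  [   1   0    2 ]
  [ -36   7  -51 ]
  [  20  -4   28 ]
r2 → r2 + 36·r1
  [  1   0   2 ]
  [  0   7  21 ]
  [ 20  -4  28 ]
r3 → r3 − 20·r1
  [ 1   0    2 ]
  [ 0   7   21 ]
  [ 0  -4  -12 ]
r2 → 1/7·r2
  [ 1   0    2 ]
  [ 0   1    3 ]
  [ 0  -4  -12 ]
r3 → r3 + 4·r2
  [ 1  0  2 ]
  [ 0  1  3 ]
  [ 0  0  0 ]
The reduced form has 2 nonzero rows.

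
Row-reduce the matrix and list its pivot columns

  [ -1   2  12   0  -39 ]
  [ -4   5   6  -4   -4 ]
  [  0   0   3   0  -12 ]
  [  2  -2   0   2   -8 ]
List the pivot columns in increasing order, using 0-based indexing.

ρ1 -> -1·ρ1
  [  1  -2  -12   0   39 ]
  [ -4   5    6  -4   -4 ]
  [  0   0    3   0  -12 ]
  [  2  -2    0   2   -8 ]
ρ2 -> ρ2 + 4·ρ1
  [ 1  -2  -12   0   39 ]
  [ 0  -3  -42  -4  152 ]
  [ 0   0    3   0  -12 ]
  [ 2  -2    0   2   -8 ]
ρ4 -> ρ4 − 2·ρ1
  [ 1  -2  -12   0   39 ]
  [ 0  -3  -42  -4  152 ]
  [ 0   0    3   0  -12 ]
  [ 0   2   24   2  -86 ]
ρ2 -> -1/3·ρ2
  [ 1  -2  -12    0      39 ]
  [ 0   1   14  4/3  -152/3 ]
  [ 0   0    3    0     -12 ]
  [ 0   2   24    2     -86 ]
ρ4 -> ρ4 − 2·ρ2
  [ 1  -2  -12     0      39 ]
  [ 0   1   14   4/3  -152/3 ]
  [ 0   0    3     0     -12 ]
  [ 0   0   -4  -2/3    46/3 ]
ρ3 -> 1/3·ρ3
  [ 1  -2  -12     0      39 ]
  [ 0   1   14   4/3  -152/3 ]
  [ 0   0    1     0      -4 ]
  [ 0   0   -4  -2/3    46/3 ]
ρ4 -> ρ4 + 4·ρ3
  [ 1  -2  -12     0      39 ]
  [ 0   1   14   4/3  -152/3 ]
  [ 0   0    1     0      -4 ]
  [ 0   0    0  -2/3    -2/3 ]
ρ4 -> -3/2·ρ4
  [ 1  -2  -12    0      39 ]
  [ 0   1   14  4/3  -152/3 ]
  [ 0   0    1    0      -4 ]
  [ 0   0    0    1       1 ]
ρ2 -> ρ2 − 4/3·ρ4
  [ 1  -2  -12  0   39 ]
  [ 0   1   14  0  -52 ]
  [ 0   0    1  0   -4 ]
  [ 0   0    0  1    1 ]
ρ2 -> ρ2 − 14·ρ3
  [ 1  -2  -12  0  39 ]
  [ 0   1    0  0   4 ]
  [ 0   0    1  0  -4 ]
  [ 0   0    0  1   1 ]
ρ1 -> ρ1 + 12·ρ3
  [ 1  -2  0  0  -9 ]
  [ 0   1  0  0   4 ]
  [ 0   0  1  0  -4 ]
  [ 0   0  0  1   1 ]
ρ1 -> ρ1 + 2·ρ2
  [ 1  0  0  0  -1 ]
  [ 0  1  0  0   4 ]
  [ 0  0  1  0  -4 ]
  [ 0  0  0  1   1 ]
Pivot columns are the columns containing a leading 1.

0, 1, 2, 3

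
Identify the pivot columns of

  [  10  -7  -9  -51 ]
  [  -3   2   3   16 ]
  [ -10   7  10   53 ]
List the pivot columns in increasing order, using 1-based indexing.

1, 2, 3

Multiply r1 by 1/10.
Add 3 times r1 to r2.
Add 10 times r1 to r3.
Multiply r2 by -10.
Add 3 times r3 to r2.
Add 9/10 times r3 to r1.
Add 7/10 times r2 to r1.
Pivot columns are the columns containing a leading 1.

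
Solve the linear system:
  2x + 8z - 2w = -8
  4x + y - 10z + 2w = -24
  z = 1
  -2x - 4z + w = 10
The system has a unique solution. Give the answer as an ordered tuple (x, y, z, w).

Form the augmented matrix and row-reduce:
  [  2  0    8  -2  |   -8 ]
  [  4  1  -10   2  |  -24 ]
  [  0  0    1   0  |    1 ]
  [ -2  0   -4   1  |   10 ]
Multiply R1 by 1/2.
  [  1  0    4  -1  |   -4 ]
  [  4  1  -10   2  |  -24 ]
  [  0  0    1   0  |    1 ]
  [ -2  0   -4   1  |   10 ]
Subtract 4 times R1 from R2.
  [  1  0    4  -1  |  -4 ]
  [  0  1  -26   6  |  -8 ]
  [  0  0    1   0  |   1 ]
  [ -2  0   -4   1  |  10 ]
Add 2 times R1 to R4.
  [ 1  0    4  -1  |  -4 ]
  [ 0  1  -26   6  |  -8 ]
  [ 0  0    1   0  |   1 ]
  [ 0  0    4  -1  |   2 ]
Subtract 4 times R3 from R4.
  [ 1  0    4  -1  |  -4 ]
  [ 0  1  -26   6  |  -8 ]
  [ 0  0    1   0  |   1 ]
  [ 0  0    0  -1  |  -2 ]
Multiply R4 by -1.
  [ 1  0    4  -1  |  -4 ]
  [ 0  1  -26   6  |  -8 ]
  [ 0  0    1   0  |   1 ]
  [ 0  0    0   1  |   2 ]
Subtract 6 times R4 from R2.
  [ 1  0    4  -1  |   -4 ]
  [ 0  1  -26   0  |  -20 ]
  [ 0  0    1   0  |    1 ]
  [ 0  0    0   1  |    2 ]
Add R4 to R1.
  [ 1  0    4  0  |   -2 ]
  [ 0  1  -26  0  |  -20 ]
  [ 0  0    1  0  |    1 ]
  [ 0  0    0  1  |    2 ]
Add 26 times R3 to R2.
  [ 1  0  4  0  |  -2 ]
  [ 0  1  0  0  |   6 ]
  [ 0  0  1  0  |   1 ]
  [ 0  0  0  1  |   2 ]
Subtract 4 times R3 from R1.
  [ 1  0  0  0  |  -6 ]
  [ 0  1  0  0  |   6 ]
  [ 0  0  1  0  |   1 ]
  [ 0  0  0  1  |   2 ]
Reading off the last column: x = -6, y = 6, z = 1, w = 2.

(-6, 6, 1, 2)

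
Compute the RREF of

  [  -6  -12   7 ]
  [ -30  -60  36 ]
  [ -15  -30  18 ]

[[1, 2, 0], [0, 0, 1], [0, 0, 0]]

r1 -> -1/6·r1
  [   1    2  -7/6 ]
  [ -30  -60    36 ]
  [ -15  -30    18 ]
r2 -> r2 + 30·r1
  [   1    2  -7/6 ]
  [   0    0     1 ]
  [ -15  -30    18 ]
r3 -> r3 + 15·r1
  [ 1  2  -7/6 ]
  [ 0  0     1 ]
  [ 0  0   1/2 ]
r3 -> r3 − 1/2·r2
  [ 1  2  -7/6 ]
  [ 0  0     1 ]
  [ 0  0     0 ]
r1 -> r1 + 7/6·r2
  [ 1  2  0 ]
  [ 0  0  1 ]
  [ 0  0  0 ]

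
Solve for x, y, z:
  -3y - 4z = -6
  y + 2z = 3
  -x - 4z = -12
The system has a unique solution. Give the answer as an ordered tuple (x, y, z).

(6, 0, 3/2)

Form the augmented matrix and row-reduce:
  [  0  -3  -4  |   -6 ]
  [  0   1   2  |    3 ]
  [ -1   0  -4  |  -12 ]
R1 <=> R3
  [ -1   0  -4  |  -12 ]
  [  0   1   2  |    3 ]
  [  0  -3  -4  |   -6 ]
R1 ← -1·R1
  [ 1   0   4  |  12 ]
  [ 0   1   2  |   3 ]
  [ 0  -3  -4  |  -6 ]
R3 ← R3 + 3·R2
  [ 1  0  4  |  12 ]
  [ 0  1  2  |   3 ]
  [ 0  0  2  |   3 ]
R3 ← 1/2·R3
  [ 1  0  4  |   12 ]
  [ 0  1  2  |    3 ]
  [ 0  0  1  |  3/2 ]
R2 ← R2 − 2·R3
  [ 1  0  4  |   12 ]
  [ 0  1  0  |    0 ]
  [ 0  0  1  |  3/2 ]
R1 ← R1 − 4·R3
  [ 1  0  0  |    6 ]
  [ 0  1  0  |    0 ]
  [ 0  0  1  |  3/2 ]
Reading off the last column: x = 6, y = 0, z = 3/2.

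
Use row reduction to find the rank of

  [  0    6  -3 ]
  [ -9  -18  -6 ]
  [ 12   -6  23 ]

rank = 2

Swap ρ1 and ρ2.
  [ -9  -18  -6 ]
  [  0    6  -3 ]
  [ 12   -6  23 ]
Multiply ρ1 by -1/9.
  [  1   2  2/3 ]
  [  0   6   -3 ]
  [ 12  -6   23 ]
Subtract 12 times ρ1 from ρ3.
  [ 1    2  2/3 ]
  [ 0    6   -3 ]
  [ 0  -30   15 ]
Multiply ρ2 by 1/6.
  [ 1    2   2/3 ]
  [ 0    1  -1/2 ]
  [ 0  -30    15 ]
Add 30 times ρ2 to ρ3.
  [ 1  2   2/3 ]
  [ 0  1  -1/2 ]
  [ 0  0     0 ]
Subtract 2 times ρ2 from ρ1.
  [ 1  0   5/3 ]
  [ 0  1  -1/2 ]
  [ 0  0     0 ]
The reduced form has 2 nonzero rows.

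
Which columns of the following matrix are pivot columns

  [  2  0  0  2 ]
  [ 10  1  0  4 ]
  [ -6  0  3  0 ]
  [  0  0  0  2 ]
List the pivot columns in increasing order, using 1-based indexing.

1, 2, 3, 4

ρ1 -> 1/2·ρ1
  [  1  0  0  1 ]
  [ 10  1  0  4 ]
  [ -6  0  3  0 ]
  [  0  0  0  2 ]
ρ2 -> ρ2 − 10·ρ1
  [  1  0  0   1 ]
  [  0  1  0  -6 ]
  [ -6  0  3   0 ]
  [  0  0  0   2 ]
ρ3 -> ρ3 + 6·ρ1
  [ 1  0  0   1 ]
  [ 0  1  0  -6 ]
  [ 0  0  3   6 ]
  [ 0  0  0   2 ]
ρ3 -> 1/3·ρ3
  [ 1  0  0   1 ]
  [ 0  1  0  -6 ]
  [ 0  0  1   2 ]
  [ 0  0  0   2 ]
ρ4 -> 1/2·ρ4
  [ 1  0  0   1 ]
  [ 0  1  0  -6 ]
  [ 0  0  1   2 ]
  [ 0  0  0   1 ]
ρ3 -> ρ3 − 2·ρ4
  [ 1  0  0   1 ]
  [ 0  1  0  -6 ]
  [ 0  0  1   0 ]
  [ 0  0  0   1 ]
ρ2 -> ρ2 + 6·ρ4
  [ 1  0  0  1 ]
  [ 0  1  0  0 ]
  [ 0  0  1  0 ]
  [ 0  0  0  1 ]
ρ1 -> ρ1 − ρ4
  [ 1  0  0  0 ]
  [ 0  1  0  0 ]
  [ 0  0  1  0 ]
  [ 0  0  0  1 ]
Pivot columns are the columns containing a leading 1.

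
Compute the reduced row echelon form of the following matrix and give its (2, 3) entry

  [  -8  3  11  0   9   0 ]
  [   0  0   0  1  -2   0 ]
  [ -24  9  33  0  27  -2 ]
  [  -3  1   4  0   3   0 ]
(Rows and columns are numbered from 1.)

ρ1 ← -1/8·ρ1
  [   1  -3/8  -11/8  0  -9/8   0 ]
  [   0     0      0  1    -2   0 ]
  [ -24     9     33  0    27  -2 ]
  [  -3     1      4  0     3   0 ]
ρ3 ← ρ3 + 24·ρ1
  [  1  -3/8  -11/8  0  -9/8   0 ]
  [  0     0      0  1    -2   0 ]
  [  0     0      0  0     0  -2 ]
  [ -3     1      4  0     3   0 ]
ρ4 ← ρ4 + 3·ρ1
  [ 1  -3/8  -11/8  0  -9/8   0 ]
  [ 0     0      0  1    -2   0 ]
  [ 0     0      0  0     0  -2 ]
  [ 0  -1/8   -1/8  0  -3/8   0 ]
ρ2 <=> ρ4
  [ 1  -3/8  -11/8  0  -9/8   0 ]
  [ 0  -1/8   -1/8  0  -3/8   0 ]
  [ 0     0      0  0     0  -2 ]
  [ 0     0      0  1    -2   0 ]
ρ2 ← -8·ρ2
  [ 1  -3/8  -11/8  0  -9/8   0 ]
  [ 0     1      1  0     3   0 ]
  [ 0     0      0  0     0  -2 ]
  [ 0     0      0  1    -2   0 ]
ρ3 <=> ρ4
  [ 1  -3/8  -11/8  0  -9/8   0 ]
  [ 0     1      1  0     3   0 ]
  [ 0     0      0  1    -2   0 ]
  [ 0     0      0  0     0  -2 ]
ρ4 ← -1/2·ρ4
  [ 1  -3/8  -11/8  0  -9/8  0 ]
  [ 0     1      1  0     3  0 ]
  [ 0     0      0  1    -2  0 ]
  [ 0     0      0  0     0  1 ]
ρ1 ← ρ1 + 3/8·ρ2
  [ 1  0  -1  0   0  0 ]
  [ 0  1   1  0   3  0 ]
  [ 0  0   0  1  -2  0 ]
  [ 0  0   0  0   0  1 ]

1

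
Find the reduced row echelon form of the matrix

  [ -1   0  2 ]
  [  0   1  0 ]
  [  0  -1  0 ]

[[1, 0, -2], [0, 1, 0], [0, 0, 0]]

R1 → -1·R1
R3 → R3 + R2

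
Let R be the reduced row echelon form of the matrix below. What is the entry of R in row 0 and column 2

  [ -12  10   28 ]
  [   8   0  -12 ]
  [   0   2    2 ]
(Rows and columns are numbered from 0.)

r1 ← -1/12·r1
  [ 1  -5/6  -7/3 ]
  [ 8     0   -12 ]
  [ 0     2     2 ]
r2 ← r2 − 8·r1
  [ 1  -5/6  -7/3 ]
  [ 0  20/3  20/3 ]
  [ 0     2     2 ]
r2 ← 3/20·r2
  [ 1  -5/6  -7/3 ]
  [ 0     1     1 ]
  [ 0     2     2 ]
r3 ← r3 − 2·r2
  [ 1  -5/6  -7/3 ]
  [ 0     1     1 ]
  [ 0     0     0 ]
r1 ← r1 + 5/6·r2
  [ 1  0  -3/2 ]
  [ 0  1     1 ]
  [ 0  0     0 ]

-3/2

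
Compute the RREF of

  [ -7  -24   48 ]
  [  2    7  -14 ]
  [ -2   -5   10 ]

ρ1 := -1/7·ρ1
  [  1  24/7  -48/7 ]
  [  2     7    -14 ]
  [ -2    -5     10 ]
ρ2 := ρ2 − 2·ρ1
  [  1  24/7  -48/7 ]
  [  0   1/7   -2/7 ]
  [ -2    -5     10 ]
ρ3 := ρ3 + 2·ρ1
  [ 1  24/7  -48/7 ]
  [ 0   1/7   -2/7 ]
  [ 0  13/7  -26/7 ]
ρ2 := 7·ρ2
  [ 1  24/7  -48/7 ]
  [ 0     1     -2 ]
  [ 0  13/7  -26/7 ]
ρ3 := ρ3 − 13/7·ρ2
  [ 1  24/7  -48/7 ]
  [ 0     1     -2 ]
  [ 0     0      0 ]
ρ1 := ρ1 − 24/7·ρ2
  [ 1  0   0 ]
  [ 0  1  -2 ]
  [ 0  0   0 ]

[[1, 0, 0], [0, 1, -2], [0, 0, 0]]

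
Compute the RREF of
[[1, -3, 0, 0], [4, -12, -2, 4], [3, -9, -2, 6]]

[[1, -3, 0, 0], [0, 0, 1, 0], [0, 0, 0, 1]]

r2 -> r2 − 4·r1
  [ 1  -3   0  0 ]
  [ 0   0  -2  4 ]
  [ 3  -9  -2  6 ]
r3 -> r3 − 3·r1
  [ 1  -3   0  0 ]
  [ 0   0  -2  4 ]
  [ 0   0  -2  6 ]
r2 -> -1/2·r2
  [ 1  -3   0   0 ]
  [ 0   0   1  -2 ]
  [ 0   0  -2   6 ]
r3 -> r3 + 2·r2
  [ 1  -3  0   0 ]
  [ 0   0  1  -2 ]
  [ 0   0  0   2 ]
r3 -> 1/2·r3
  [ 1  -3  0   0 ]
  [ 0   0  1  -2 ]
  [ 0   0  0   1 ]
r2 -> r2 + 2·r3
  [ 1  -3  0  0 ]
  [ 0   0  1  0 ]
  [ 0   0  0  1 ]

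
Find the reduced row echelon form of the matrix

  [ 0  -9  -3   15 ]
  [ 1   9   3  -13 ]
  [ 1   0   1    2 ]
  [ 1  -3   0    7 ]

Swap r1 and r2.
  [ 1   9   3  -13 ]
  [ 0  -9  -3   15 ]
  [ 1   0   1    2 ]
  [ 1  -3   0    7 ]
Subtract r1 from r3.
  [ 1   9   3  -13 ]
  [ 0  -9  -3   15 ]
  [ 0  -9  -2   15 ]
  [ 1  -3   0    7 ]
Subtract r1 from r4.
  [ 1    9   3  -13 ]
  [ 0   -9  -3   15 ]
  [ 0   -9  -2   15 ]
  [ 0  -12  -3   20 ]
Multiply r2 by -1/9.
  [ 1    9    3   -13 ]
  [ 0    1  1/3  -5/3 ]
  [ 0   -9   -2    15 ]
  [ 0  -12   -3    20 ]
Add 9 times r2 to r3.
  [ 1    9    3   -13 ]
  [ 0    1  1/3  -5/3 ]
  [ 0    0    1     0 ]
  [ 0  -12   -3    20 ]
Add 12 times r2 to r4.
  [ 1  9    3   -13 ]
  [ 0  1  1/3  -5/3 ]
  [ 0  0    1     0 ]
  [ 0  0    1     0 ]
Subtract r3 from r4.
  [ 1  9    3   -13 ]
  [ 0  1  1/3  -5/3 ]
  [ 0  0    1     0 ]
  [ 0  0    0     0 ]
Subtract 1/3 times r3 from r2.
  [ 1  9  3   -13 ]
  [ 0  1  0  -5/3 ]
  [ 0  0  1     0 ]
  [ 0  0  0     0 ]
Subtract 3 times r3 from r1.
  [ 1  9  0   -13 ]
  [ 0  1  0  -5/3 ]
  [ 0  0  1     0 ]
  [ 0  0  0     0 ]
Subtract 9 times r2 from r1.
  [ 1  0  0     2 ]
  [ 0  1  0  -5/3 ]
  [ 0  0  1     0 ]
  [ 0  0  0     0 ]

[[1, 0, 0, 2], [0, 1, 0, -5/3], [0, 0, 1, 0], [0, 0, 0, 0]]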